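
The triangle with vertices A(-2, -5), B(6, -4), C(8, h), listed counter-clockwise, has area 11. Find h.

-1

The doubled signed area Σ (x_i y_{i+1} − x_{i+1} y_i) is linear in h.
With h=0 it equals 30; the coefficient of h is 8 (from the two edges through C).
So 8·h + 30 = 2·11 = 22 ⇒ h = -1.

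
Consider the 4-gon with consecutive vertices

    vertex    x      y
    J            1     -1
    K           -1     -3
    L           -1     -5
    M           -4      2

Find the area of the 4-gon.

11

Apply the shoelace (surveyor's) formula: 2A = Σ (x_i·y_{i+1} − x_{i+1}·y_i), indices taken mod 4.
Cross-terms: -4, 2, -22, 2  ⇒  Σ = -22
Area = |Σ|/2 = 11.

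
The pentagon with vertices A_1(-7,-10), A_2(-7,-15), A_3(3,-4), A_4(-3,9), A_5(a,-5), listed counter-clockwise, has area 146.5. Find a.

-10

The doubled signed area Σ (x_i y_{i+1} − x_{i+1} y_i) is linear in a.
With a=0 it equals 103; the coefficient of a is -19 (from the two edges through A_5).
So -19·a + 103 = 2·146.5 = 293 ⇒ a = -10.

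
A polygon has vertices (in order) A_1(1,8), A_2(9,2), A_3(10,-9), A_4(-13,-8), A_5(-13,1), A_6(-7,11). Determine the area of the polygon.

344

Apply the surveyor's formula: 2A = Σ (x_i·y_{i+1} − x_{i+1}·y_i), indices taken mod 6.
A_1→A_2: (1)(2) − (9)(8) = -70
A_2→A_3: (9)(-9) − (10)(2) = -101
A_3→A_4: (10)(-8) − (-13)(-9) = -197
A_4→A_5: (-13)(1) − (-13)(-8) = -117
A_5→A_6: (-13)(11) − (-7)(1) = -136
A_6→A_1: (-7)(8) − (1)(11) = -67
Σ = -688
Area = |Σ|/2 = 344.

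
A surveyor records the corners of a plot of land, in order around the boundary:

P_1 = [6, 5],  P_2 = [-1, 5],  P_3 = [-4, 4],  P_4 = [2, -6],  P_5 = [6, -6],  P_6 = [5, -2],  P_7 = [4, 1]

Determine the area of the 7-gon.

68

Apply the shoelace (surveyor's) formula: 2A = Σ (x_i·y_{i+1} − x_{i+1}·y_i), indices taken mod 7.
Σ = (35) + (16) + (16) + (24) + (18) + (13) + (14) = 136
Area = |Σ|/2 = 68.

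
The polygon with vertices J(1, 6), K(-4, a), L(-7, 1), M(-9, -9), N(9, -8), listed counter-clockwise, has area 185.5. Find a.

The doubled signed area Σ (x_i y_{i+1} − x_{i+1} y_i) is linear in a.
With a=0 it equals 307; the coefficient of a is 8 (from the two edges through K).
So 8·a + 307 = 2·185.5 = 371 ⇒ a = 8.

8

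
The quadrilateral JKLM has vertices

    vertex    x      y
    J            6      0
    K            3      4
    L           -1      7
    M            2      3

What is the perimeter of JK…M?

|JK| = √((-3)² + (4)²) = √25 = 5
|KL| = √((-4)² + (3)²) = √25 = 5
|LM| = √((3)² + (-4)²) = √25 = 5
|MJ| = √((4)² + (-3)²) = √25 = 5
Perimeter = 5 + 5 + 5 + 5 = 20.

20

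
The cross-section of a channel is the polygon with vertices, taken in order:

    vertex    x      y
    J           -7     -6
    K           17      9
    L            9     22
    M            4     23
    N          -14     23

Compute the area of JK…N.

555

Apply Gauss's area formula: 2A = Σ (x_i·y_{i+1} − x_{i+1}·y_i), indices taken mod 5.
Σ = (39) + (293) + (119) + (414) + (245) = 1110
Area = |Σ|/2 = 555.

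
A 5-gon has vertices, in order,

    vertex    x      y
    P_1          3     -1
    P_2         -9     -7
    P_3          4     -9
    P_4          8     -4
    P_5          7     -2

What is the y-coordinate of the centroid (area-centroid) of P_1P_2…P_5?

Apply Gauss's area formula. First the cross-terms c_i = x_i·y_{i+1} − x_{i+1}·y_i:
  -30, 109, 56, 12, -1  ⇒  2A = 146, A = 73.
Then Σ (y_i + y_{i+1})·c_i = -2301, so ȳ = -2301 / (6·73) = -767/146.

-767/146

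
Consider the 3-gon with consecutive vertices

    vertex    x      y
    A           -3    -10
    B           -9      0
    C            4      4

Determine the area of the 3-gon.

77

Apply the shoelace formula: 2A = Σ (x_i·y_{i+1} − x_{i+1}·y_i), indices taken mod 3.
Σ = (-90) + (-36) + (-28) = -154
Area = |Σ|/2 = 77.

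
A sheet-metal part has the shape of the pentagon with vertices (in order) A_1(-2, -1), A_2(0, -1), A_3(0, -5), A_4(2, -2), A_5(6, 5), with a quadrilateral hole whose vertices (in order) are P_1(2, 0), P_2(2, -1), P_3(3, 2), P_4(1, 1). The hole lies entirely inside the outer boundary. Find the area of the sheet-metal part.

Outer boundary:
Apply the shoelace formula: 2A = Σ (x_i·y_{i+1} − x_{i+1}·y_i), indices taken mod 5.
Cross-terms: 2, 0, 10, 22, 4  ⇒  Σ = 38
Area = |Σ|/2 = 19.
Hole:
Apply the surveyor's formula: 2A = Σ (x_i·y_{i+1} − x_{i+1}·y_i), indices taken mod 4.
Cross-terms: -2, 7, 1, -2  ⇒  Σ = 4
Area = |Σ|/2 = 2.
Net area = 19 − 2 = 17.

17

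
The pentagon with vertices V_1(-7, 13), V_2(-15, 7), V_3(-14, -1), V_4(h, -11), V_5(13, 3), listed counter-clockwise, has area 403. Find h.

15

The doubled signed area Σ (x_i y_{i+1} − x_{i+1} y_i) is linear in h.
With h=0 it equals 746; the coefficient of h is 4 (from the two edges through V_4).
So 4·h + 746 = 2·403 = 806 ⇒ h = 15.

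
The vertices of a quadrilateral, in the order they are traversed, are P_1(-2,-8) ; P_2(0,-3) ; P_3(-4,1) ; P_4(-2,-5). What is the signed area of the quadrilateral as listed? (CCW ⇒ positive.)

11

Apply the surveyor's formula: 2A = Σ (x_i·y_{i+1} − x_{i+1}·y_i), indices taken mod 4.
Cross-terms: 6, -12, 22, 6  ⇒  Σ = 22
Signed area = Σ/2 = 11 (positive ⇒ counter-clockwise traversal).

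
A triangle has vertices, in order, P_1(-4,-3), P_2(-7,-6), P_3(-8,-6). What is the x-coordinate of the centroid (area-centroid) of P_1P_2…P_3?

Apply the surveyor's formula. First the cross-terms c_i = x_i·y_{i+1} − x_{i+1}·y_i:
  3, -6, 0  ⇒  2A = -3, A = -1.5.
Then Σ (x_i + x_{i+1})·c_i = 57, so x̄ = 57 / (6·(-1.5)) = -19/3.

-19/3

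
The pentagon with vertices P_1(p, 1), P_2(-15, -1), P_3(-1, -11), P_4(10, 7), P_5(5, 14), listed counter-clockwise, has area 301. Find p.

The doubled signed area Σ (x_i y_{i+1} − x_{i+1} y_i) is linear in p.
With p=0 it equals 392; the coefficient of p is -15 (from the two edges through P_1).
So -15·p + 392 = 2·301 = 602 ⇒ p = -14.

-14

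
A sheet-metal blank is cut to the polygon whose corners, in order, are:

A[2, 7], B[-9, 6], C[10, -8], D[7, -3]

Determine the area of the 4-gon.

Apply Gauss's area formula: 2A = Σ (x_i·y_{i+1} − x_{i+1}·y_i), indices taken mod 4.
Σ = (75) + (12) + (26) + (55) = 168
Area = |Σ|/2 = 84.

84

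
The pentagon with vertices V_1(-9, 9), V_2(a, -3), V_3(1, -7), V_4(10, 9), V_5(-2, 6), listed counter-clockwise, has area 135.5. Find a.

-3

Write out the shoelace sum; only the two edges meeting at V_2 involve a:
2·Area = [((-9)·(-3) − a·9) + (a·(-7) − 1·(-3))] + 193
       = -16·a + 223 = 271
⇒ a = -3.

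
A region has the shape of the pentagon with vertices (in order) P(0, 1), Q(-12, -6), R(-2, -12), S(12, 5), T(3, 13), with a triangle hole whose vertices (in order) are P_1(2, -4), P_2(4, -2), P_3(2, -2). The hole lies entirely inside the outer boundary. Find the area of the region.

Outer boundary:
Apply the surveyor's formula: 2A = Σ (x_i·y_{i+1} − x_{i+1}·y_i), indices taken mod 5.
P→Q: (0)(-6) − (-12)(1) = 12
Q→R: (-12)(-12) − (-2)(-6) = 132
R→S: (-2)(5) − (12)(-12) = 134
S→T: (12)(13) − (3)(5) = 141
T→P: (3)(1) − (0)(13) = 3
Σ = 422
Area = |Σ|/2 = 211.
Hole:
P_1→P_2: (2)(-2) − (4)(-4) = 12
P_2→P_3: (4)(-2) − (2)(-2) = -4
P_3→P_1: (2)(-4) − (2)(-2) = -4
Σ = 4
Area = |Σ|/2 = 2.
Net area = 211 − 2 = 209.

209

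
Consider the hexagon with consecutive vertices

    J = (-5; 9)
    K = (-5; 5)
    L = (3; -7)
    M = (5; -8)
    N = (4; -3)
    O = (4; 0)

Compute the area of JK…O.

58

Apply Gauss's area formula: 2A = Σ (x_i·y_{i+1} − x_{i+1}·y_i), indices taken mod 6.
J→K: (-5)(5) − (-5)(9) = 20
K→L: (-5)(-7) − (3)(5) = 20
L→M: (3)(-8) − (5)(-7) = 11
M→N: (5)(-3) − (4)(-8) = 17
N→O: (4)(0) − (4)(-3) = 12
O→J: (4)(9) − (-5)(0) = 36
Σ = 116
Area = |Σ|/2 = 58.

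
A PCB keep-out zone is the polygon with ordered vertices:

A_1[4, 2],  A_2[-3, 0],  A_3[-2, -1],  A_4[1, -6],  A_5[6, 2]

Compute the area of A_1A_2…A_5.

32

Apply the surveyor's formula: 2A = Σ (x_i·y_{i+1} − x_{i+1}·y_i), indices taken mod 5.
Σ = (6) + (3) + (13) + (38) + (4) = 64
Area = |Σ|/2 = 32.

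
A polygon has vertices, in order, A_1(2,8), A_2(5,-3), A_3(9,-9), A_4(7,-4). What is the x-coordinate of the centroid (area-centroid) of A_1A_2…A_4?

434/81

Apply the surveyor's formula. First the cross-terms c_i = x_i·y_{i+1} − x_{i+1}·y_i:
  -46, -18, 27, 64  ⇒  2A = 27, A = 13.5.
Then Σ (x_i + x_{i+1})·c_i = 434, so x̄ = 434 / (6·13.5) = 434/81.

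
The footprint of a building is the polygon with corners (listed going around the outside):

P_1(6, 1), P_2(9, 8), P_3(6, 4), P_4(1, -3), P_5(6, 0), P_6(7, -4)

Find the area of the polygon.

15

P_1→P_2: (6)(8) − (9)(1) = 39
P_2→P_3: (9)(4) − (6)(8) = -12
P_3→P_4: (6)(-3) − (1)(4) = -22
P_4→P_5: (1)(0) − (6)(-3) = 18
P_5→P_6: (6)(-4) − (7)(0) = -24
P_6→P_1: (7)(1) − (6)(-4) = 31
Σ = 30
Area = |Σ|/2 = 15.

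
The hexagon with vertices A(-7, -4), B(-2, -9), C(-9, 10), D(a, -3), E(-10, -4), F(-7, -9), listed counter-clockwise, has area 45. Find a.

Write out the shoelace sum; only the two edges meeting at D involve a:
2·Area = [((-9)·(-3) − a·10) + (a·(-4) − (-10)·(-3))] + -19
       = -14·a + -22 = 90
⇒ a = -8.

-8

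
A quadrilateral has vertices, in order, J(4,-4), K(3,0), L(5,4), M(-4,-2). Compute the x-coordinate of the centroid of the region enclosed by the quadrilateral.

Apply the shoelace (surveyor's) formula. First the cross-terms c_i = x_i·y_{i+1} − x_{i+1}·y_i:
  12, 12, 6, 24  ⇒  2A = 54, A = 27.
Then Σ (x_i + x_{i+1})·c_i = 186, so x̄ = 186 / (6·27) = 31/27.

31/27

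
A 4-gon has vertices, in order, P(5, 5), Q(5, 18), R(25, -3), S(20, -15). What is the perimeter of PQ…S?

80

|PQ| = √((0)² + (13)²) = √169 = 13
|QR| = √((20)² + (-21)²) = √841 = 29
|RS| = √((-5)² + (-12)²) = √169 = 13
|SP| = √((-15)² + (20)²) = √625 = 25
Perimeter = 13 + 29 + 13 + 25 = 80.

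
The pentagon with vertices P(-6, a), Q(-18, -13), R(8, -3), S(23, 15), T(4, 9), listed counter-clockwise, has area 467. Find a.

14

The doubled signed area Σ (x_i y_{i+1} − x_{i+1} y_i) is linear in a.
With a=0 it equals 626; the coefficient of a is 22 (from the two edges through P).
So 22·a + 626 = 2·467 = 934 ⇒ a = 14.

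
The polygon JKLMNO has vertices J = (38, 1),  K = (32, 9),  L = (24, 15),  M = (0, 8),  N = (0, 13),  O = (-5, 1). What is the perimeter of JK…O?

|JK| = √((-6)² + (8)²) = √100 = 10
|KL| = √((-8)² + (6)²) = √100 = 10
|LM| = √((-24)² + (-7)²) = √625 = 25
|MN| = √((0)² + (5)²) = √25 = 5
|NO| = √((-5)² + (-12)²) = √169 = 13
|OJ| = √((43)² + (0)²) = √1849 = 43
Perimeter = 10 + 10 + 25 + 5 + 13 + 43 = 106.

106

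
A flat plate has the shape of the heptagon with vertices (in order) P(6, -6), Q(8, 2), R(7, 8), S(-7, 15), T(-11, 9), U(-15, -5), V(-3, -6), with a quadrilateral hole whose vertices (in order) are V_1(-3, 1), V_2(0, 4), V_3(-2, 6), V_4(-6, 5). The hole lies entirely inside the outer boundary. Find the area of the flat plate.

Outer boundary:
Apply the surveyor's formula: 2A = Σ (x_i·y_{i+1} − x_{i+1}·y_i), indices taken mod 7.
P→Q: (6)(2) − (8)(-6) = 60
Q→R: (8)(8) − (7)(2) = 50
R→S: (7)(15) − (-7)(8) = 161
S→T: (-7)(9) − (-11)(15) = 102
T→U: (-11)(-5) − (-15)(9) = 190
U→V: (-15)(-6) − (-3)(-5) = 75
V→P: (-3)(-6) − (6)(-6) = 54
Σ = 692
Area = |Σ|/2 = 346.
Hole:
Apply Gauss's area formula: 2A = Σ (x_i·y_{i+1} − x_{i+1}·y_i), indices taken mod 4.
V_1→V_2: (-3)(4) − (0)(1) = -12
V_2→V_3: (0)(6) − (-2)(4) = 8
V_3→V_4: (-2)(5) − (-6)(6) = 26
V_4→V_1: (-6)(1) − (-3)(5) = 9
Σ = 31
Area = |Σ|/2 = 15.5.
Net area = 346 − 15.5 = 330.5.

330.5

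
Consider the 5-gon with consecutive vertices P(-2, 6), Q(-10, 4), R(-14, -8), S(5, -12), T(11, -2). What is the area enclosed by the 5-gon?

Apply the shoelace (surveyor's) formula: 2A = Σ (x_i·y_{i+1} − x_{i+1}·y_i), indices taken mod 5.
Σ = (52) + (136) + (208) + (122) + (62) = 580
Area = |Σ|/2 = 290.

290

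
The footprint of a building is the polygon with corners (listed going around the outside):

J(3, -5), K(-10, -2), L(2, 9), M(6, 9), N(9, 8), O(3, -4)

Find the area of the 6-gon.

Σ = (-56) + (-86) + (-36) + (-33) + (-60) + (-3) = -274
Area = |Σ|/2 = 137.

137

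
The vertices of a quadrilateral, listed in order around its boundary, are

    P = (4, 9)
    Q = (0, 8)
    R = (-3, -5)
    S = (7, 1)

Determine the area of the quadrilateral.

73.5

Σ = (32) + (24) + (32) + (59) = 147
Area = |Σ|/2 = 73.5.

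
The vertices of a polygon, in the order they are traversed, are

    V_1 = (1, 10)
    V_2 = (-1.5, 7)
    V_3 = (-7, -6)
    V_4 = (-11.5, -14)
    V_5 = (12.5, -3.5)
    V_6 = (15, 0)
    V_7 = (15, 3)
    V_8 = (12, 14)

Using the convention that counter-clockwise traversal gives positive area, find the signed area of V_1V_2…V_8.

Cross-terms: 22, 58, 29, 215.25, 52.5, 45, 174, 106  ⇒  Σ = 701.75
Signed area = Σ/2 = 350.875 (positive ⇒ counter-clockwise traversal).

350.875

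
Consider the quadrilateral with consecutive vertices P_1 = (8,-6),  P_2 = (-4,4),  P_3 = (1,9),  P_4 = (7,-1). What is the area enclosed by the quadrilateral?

Apply the surveyor's formula: 2A = Σ (x_i·y_{i+1} − x_{i+1}·y_i), indices taken mod 4.
Σ = (8) + (-40) + (-64) + (-34) = -130
Area = |Σ|/2 = 65.

65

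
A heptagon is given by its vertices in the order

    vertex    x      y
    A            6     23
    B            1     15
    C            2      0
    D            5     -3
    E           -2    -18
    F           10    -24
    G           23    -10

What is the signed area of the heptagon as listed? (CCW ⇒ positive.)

Apply the shoelace formula: 2A = Σ (x_i·y_{i+1} − x_{i+1}·y_i), indices taken mod 7.
Cross-terms: 67, -30, -6, -96, 228, 452, 589  ⇒  Σ = 1204
Signed area = Σ/2 = 602 (positive ⇒ counter-clockwise traversal).

602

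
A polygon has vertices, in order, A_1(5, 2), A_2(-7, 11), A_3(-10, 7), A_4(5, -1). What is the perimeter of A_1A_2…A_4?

40

|A_1A_2| = √((-12)² + (9)²) = √225 = 15
|A_2A_3| = √((-3)² + (-4)²) = √25 = 5
|A_3A_4| = √((15)² + (-8)²) = √289 = 17
|A_4A_1| = √((0)² + (3)²) = √9 = 3
Perimeter = 15 + 5 + 17 + 3 = 40.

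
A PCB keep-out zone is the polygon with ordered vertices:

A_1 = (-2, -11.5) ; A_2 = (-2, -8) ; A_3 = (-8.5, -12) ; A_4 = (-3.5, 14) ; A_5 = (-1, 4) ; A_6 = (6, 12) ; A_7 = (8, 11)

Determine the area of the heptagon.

174

A_1→A_2: (-2)(-8) − (-2)(-11.5) = -7
A_2→A_3: (-2)(-12) − (-8.5)(-8) = -44
A_3→A_4: (-8.5)(14) − (-3.5)(-12) = -161
A_4→A_5: (-3.5)(4) − (-1)(14) = 0
A_5→A_6: (-1)(12) − (6)(4) = -36
A_6→A_7: (6)(11) − (8)(12) = -30
A_7→A_1: (8)(-11.5) − (-2)(11) = -70
Σ = -348
Area = |Σ|/2 = 174.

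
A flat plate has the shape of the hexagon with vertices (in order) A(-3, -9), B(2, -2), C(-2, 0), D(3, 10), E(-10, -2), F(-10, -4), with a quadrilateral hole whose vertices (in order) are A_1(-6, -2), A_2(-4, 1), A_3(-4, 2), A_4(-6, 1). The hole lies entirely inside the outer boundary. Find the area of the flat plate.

Outer boundary:
Apply the shoelace (surveyor's) formula: 2A = Σ (x_i·y_{i+1} − x_{i+1}·y_i), indices taken mod 6.
Σ = (24) + (-4) + (-20) + (94) + (20) + (78) = 192
Area = |Σ|/2 = 96.
Hole:
Apply Gauss's area formula: 2A = Σ (x_i·y_{i+1} − x_{i+1}·y_i), indices taken mod 4.
A_1→A_2: (-6)(1) − (-4)(-2) = -14
A_2→A_3: (-4)(2) − (-4)(1) = -4
A_3→A_4: (-4)(1) − (-6)(2) = 8
A_4→A_1: (-6)(-2) − (-6)(1) = 18
Σ = 8
Area = |Σ|/2 = 4.
Net area = 96 − 4 = 92.

92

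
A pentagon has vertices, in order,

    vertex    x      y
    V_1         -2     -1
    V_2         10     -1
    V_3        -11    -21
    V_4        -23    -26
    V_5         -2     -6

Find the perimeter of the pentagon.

88

|V_1V_2| = √((12)² + (0)²) = √144 = 12
|V_2V_3| = √((-21)² + (-20)²) = √841 = 29
|V_3V_4| = √((-12)² + (-5)²) = √169 = 13
|V_4V_5| = √((21)² + (20)²) = √841 = 29
|V_5V_1| = √((0)² + (5)²) = √25 = 5
Perimeter = 12 + 29 + 13 + 29 + 5 = 88.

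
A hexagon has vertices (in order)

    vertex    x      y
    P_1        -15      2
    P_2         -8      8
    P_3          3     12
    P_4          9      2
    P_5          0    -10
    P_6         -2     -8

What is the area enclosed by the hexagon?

Apply the shoelace (surveyor's) formula: 2A = Σ (x_i·y_{i+1} − x_{i+1}·y_i), indices taken mod 6.
P_1→P_2: (-15)(8) − (-8)(2) = -104
P_2→P_3: (-8)(12) − (3)(8) = -120
P_3→P_4: (3)(2) − (9)(12) = -102
P_4→P_5: (9)(-10) − (0)(2) = -90
P_5→P_6: (0)(-8) − (-2)(-10) = -20
P_6→P_1: (-2)(2) − (-15)(-8) = -124
Σ = -560
Area = |Σ|/2 = 280.

280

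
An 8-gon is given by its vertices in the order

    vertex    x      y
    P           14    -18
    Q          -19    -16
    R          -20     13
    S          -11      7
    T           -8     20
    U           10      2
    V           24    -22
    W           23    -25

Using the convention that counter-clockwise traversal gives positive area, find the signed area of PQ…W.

Σ = (-566) + (-567) + (3) + (-164) + (-216) + (-268) + (-94) + (-64) = -1936
Signed area = Σ/2 = -968 (negative ⇒ clockwise traversal).

-968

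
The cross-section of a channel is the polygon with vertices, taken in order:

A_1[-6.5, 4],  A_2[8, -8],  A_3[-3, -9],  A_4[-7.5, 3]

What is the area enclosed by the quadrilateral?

81.5

Apply the shoelace (surveyor's) formula: 2A = Σ (x_i·y_{i+1} − x_{i+1}·y_i), indices taken mod 4.
Σ = (20) + (-96) + (-76.5) + (-10.5) = -163
Area = |Σ|/2 = 81.5.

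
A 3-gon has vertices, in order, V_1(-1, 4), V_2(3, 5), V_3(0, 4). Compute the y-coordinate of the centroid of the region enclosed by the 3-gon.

Apply the shoelace (surveyor's) formula. First the cross-terms c_i = x_i·y_{i+1} − x_{i+1}·y_i:
  -17, 12, 4  ⇒  2A = -1, A = -0.5.
Then Σ (y_i + y_{i+1})·c_i = -13, so ȳ = -13 / (6·(-0.5)) = 13/3.

13/3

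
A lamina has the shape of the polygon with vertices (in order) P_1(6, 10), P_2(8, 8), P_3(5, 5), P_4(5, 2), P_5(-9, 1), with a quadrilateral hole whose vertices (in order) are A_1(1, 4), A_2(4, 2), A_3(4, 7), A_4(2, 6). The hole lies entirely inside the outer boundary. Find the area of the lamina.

51

Outer boundary:
Apply the shoelace (surveyor's) formula: 2A = Σ (x_i·y_{i+1} − x_{i+1}·y_i), indices taken mod 5.
Σ = (-32) + (0) + (-15) + (23) + (-96) = -120
Area = |Σ|/2 = 60.
Hole:
Apply the shoelace formula: 2A = Σ (x_i·y_{i+1} − x_{i+1}·y_i), indices taken mod 4.
A_1→A_2: (1)(2) − (4)(4) = -14
A_2→A_3: (4)(7) − (4)(2) = 20
A_3→A_4: (4)(6) − (2)(7) = 10
A_4→A_1: (2)(4) − (1)(6) = 2
Σ = 18
Area = |Σ|/2 = 9.
Net area = 60 − 9 = 51.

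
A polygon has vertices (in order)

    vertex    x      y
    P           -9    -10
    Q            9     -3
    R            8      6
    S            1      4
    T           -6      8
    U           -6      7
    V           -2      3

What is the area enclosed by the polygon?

151

Σ = (117) + (78) + (26) + (32) + (6) + (-4) + (47) = 302
Area = |Σ|/2 = 151.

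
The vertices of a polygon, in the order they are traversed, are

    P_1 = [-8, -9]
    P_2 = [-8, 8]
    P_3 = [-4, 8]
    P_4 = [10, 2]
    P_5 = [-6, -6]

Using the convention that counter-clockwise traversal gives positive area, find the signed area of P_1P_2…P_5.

Apply Gauss's area formula: 2A = Σ (x_i·y_{i+1} − x_{i+1}·y_i), indices taken mod 5.
Σ = (-136) + (-32) + (-88) + (-48) + (6) = -298
Signed area = Σ/2 = -149 (negative ⇒ clockwise traversal).

-149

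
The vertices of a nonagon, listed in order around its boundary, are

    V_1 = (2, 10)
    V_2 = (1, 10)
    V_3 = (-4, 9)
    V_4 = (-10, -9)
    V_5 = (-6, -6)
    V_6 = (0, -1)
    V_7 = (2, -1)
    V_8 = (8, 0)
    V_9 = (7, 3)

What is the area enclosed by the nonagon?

147.5

Σ = (10) + (49) + (126) + (6) + (6) + (2) + (8) + (24) + (64) = 295
Area = |Σ|/2 = 147.5.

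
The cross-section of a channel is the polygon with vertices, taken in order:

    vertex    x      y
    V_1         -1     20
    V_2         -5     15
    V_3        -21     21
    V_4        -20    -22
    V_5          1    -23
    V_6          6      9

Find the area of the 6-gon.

967.5

Apply Gauss's area formula: 2A = Σ (x_i·y_{i+1} − x_{i+1}·y_i), indices taken mod 6.
Σ = (85) + (210) + (882) + (482) + (147) + (129) = 1935
Area = |Σ|/2 = 967.5.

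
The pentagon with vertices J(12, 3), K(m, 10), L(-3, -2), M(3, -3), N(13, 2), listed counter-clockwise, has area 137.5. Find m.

The doubled signed area Σ (x_i y_{i+1} − x_{i+1} y_i) is linear in m.
With m=0 it equals 225; the coefficient of m is -5 (from the two edges through K).
So -5·m + 225 = 2·137.5 = 275 ⇒ m = -10.

-10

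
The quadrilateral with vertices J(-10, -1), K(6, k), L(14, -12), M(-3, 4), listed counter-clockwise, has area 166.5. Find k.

-14

Write out the shoelace sum; only the two edges meeting at K involve k:
2·Area = [((-10)·k − 6·(-1)) + (6·(-12) − 14·k)] + 63
       = -24·k + -3 = 333
⇒ k = -14.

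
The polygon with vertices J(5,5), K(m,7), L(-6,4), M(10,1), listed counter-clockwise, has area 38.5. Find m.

Write out the shoelace sum; only the two edges meeting at K involve m:
2·Area = [(5·7 − m·5) + (m·4 − (-6)·7)] + -1
       = -1·m + 76 = 77
⇒ m = -1.

-1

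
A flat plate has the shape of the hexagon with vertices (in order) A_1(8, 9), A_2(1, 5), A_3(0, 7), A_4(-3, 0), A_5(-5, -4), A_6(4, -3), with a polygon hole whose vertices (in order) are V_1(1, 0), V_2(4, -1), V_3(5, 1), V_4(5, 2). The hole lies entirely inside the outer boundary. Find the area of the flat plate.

75.5

Outer boundary:
Σ = (31) + (7) + (21) + (12) + (31) + (60) = 162
Area = |Σ|/2 = 81.
Hole:
Apply the shoelace formula: 2A = Σ (x_i·y_{i+1} − x_{i+1}·y_i), indices taken mod 4.
Cross-terms: -1, 9, 5, -2  ⇒  Σ = 11
Area = |Σ|/2 = 5.5.
Net area = 81 − 5.5 = 75.5.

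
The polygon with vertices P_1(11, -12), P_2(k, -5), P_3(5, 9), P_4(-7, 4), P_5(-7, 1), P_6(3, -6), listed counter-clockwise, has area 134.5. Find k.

The doubled signed area Σ (x_i y_{i+1} − x_{i+1} y_i) is linear in k.
With k=0 it equals 143; the coefficient of k is 21 (from the two edges through P_2).
So 21·k + 143 = 2·134.5 = 269 ⇒ k = 6.

6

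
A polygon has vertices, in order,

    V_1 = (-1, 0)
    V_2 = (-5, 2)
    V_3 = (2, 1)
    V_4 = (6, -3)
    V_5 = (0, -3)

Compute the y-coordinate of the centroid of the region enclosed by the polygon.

-5/6

Apply the surveyor's formula. First the cross-terms c_i = x_i·y_{i+1} − x_{i+1}·y_i:
  -2, -9, -12, -18, -3  ⇒  2A = -44, A = -22.
Then Σ (y_i + y_{i+1})·c_i = 110, so ȳ = 110 / (6·(-22)) = -5/6.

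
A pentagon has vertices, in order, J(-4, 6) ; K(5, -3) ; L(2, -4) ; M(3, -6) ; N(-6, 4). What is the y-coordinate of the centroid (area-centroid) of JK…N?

Apply the shoelace (surveyor's) formula. First the cross-terms c_i = x_i·y_{i+1} − x_{i+1}·y_i:
  -18, -14, 0, -24, -20  ⇒  2A = -76, A = -38.
Then Σ (y_i + y_{i+1})·c_i = -108, so ȳ = -108 / (6·(-38)) = 9/19.

9/19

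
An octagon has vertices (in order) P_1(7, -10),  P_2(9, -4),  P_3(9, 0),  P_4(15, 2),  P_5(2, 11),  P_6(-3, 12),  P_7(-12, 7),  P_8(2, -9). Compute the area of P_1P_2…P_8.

Σ = (62) + (36) + (18) + (161) + (57) + (123) + (94) + (43) = 594
Area = |Σ|/2 = 297.

297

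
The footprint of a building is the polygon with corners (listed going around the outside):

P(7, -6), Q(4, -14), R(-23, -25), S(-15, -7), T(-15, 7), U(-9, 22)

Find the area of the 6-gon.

643.5

Apply the shoelace formula: 2A = Σ (x_i·y_{i+1} − x_{i+1}·y_i), indices taken mod 6.
P→Q: (7)(-14) − (4)(-6) = -74
Q→R: (4)(-25) − (-23)(-14) = -422
R→S: (-23)(-7) − (-15)(-25) = -214
S→T: (-15)(7) − (-15)(-7) = -210
T→U: (-15)(22) − (-9)(7) = -267
U→P: (-9)(-6) − (7)(22) = -100
Σ = -1287
Area = |Σ|/2 = 643.5.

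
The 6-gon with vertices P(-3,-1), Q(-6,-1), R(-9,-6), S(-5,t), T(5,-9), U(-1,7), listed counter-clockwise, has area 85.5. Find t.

The doubled signed area Σ (x_i y_{i+1} − x_{i+1} y_i) is linear in t.
With t=0 it equals 87; the coefficient of t is -14 (from the two edges through S).
So -14·t + 87 = 2·85.5 = 171 ⇒ t = -6.

-6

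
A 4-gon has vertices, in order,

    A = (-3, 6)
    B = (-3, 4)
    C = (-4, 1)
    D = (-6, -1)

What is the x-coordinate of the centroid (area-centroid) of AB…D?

Apply the shoelace (surveyor's) formula. First the cross-terms c_i = x_i·y_{i+1} − x_{i+1}·y_i:
  6, 13, 10, -39  ⇒  2A = -10, A = -5.
Then Σ (x_i + x_{i+1})·c_i = 124, so x̄ = 124 / (6·(-5)) = -62/15.

-62/15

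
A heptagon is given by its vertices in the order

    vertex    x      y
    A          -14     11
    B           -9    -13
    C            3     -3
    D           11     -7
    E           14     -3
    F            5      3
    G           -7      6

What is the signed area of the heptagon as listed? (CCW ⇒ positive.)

269.5

Apply the shoelace formula: 2A = Σ (x_i·y_{i+1} − x_{i+1}·y_i), indices taken mod 7.
Σ = (281) + (66) + (12) + (65) + (57) + (51) + (7) = 539
Signed area = Σ/2 = 269.5 (positive ⇒ counter-clockwise traversal).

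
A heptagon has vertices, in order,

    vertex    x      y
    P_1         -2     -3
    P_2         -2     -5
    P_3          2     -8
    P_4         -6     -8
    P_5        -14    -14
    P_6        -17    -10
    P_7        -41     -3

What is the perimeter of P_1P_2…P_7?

94

|P_1P_2| = √((0)² + (-2)²) = √4 = 2
|P_2P_3| = √((4)² + (-3)²) = √25 = 5
|P_3P_4| = √((-8)² + (0)²) = √64 = 8
|P_4P_5| = √((-8)² + (-6)²) = √100 = 10
|P_5P_6| = √((-3)² + (4)²) = √25 = 5
|P_6P_7| = √((-24)² + (7)²) = √625 = 25
|P_7P_1| = √((39)² + (0)²) = √1521 = 39
Perimeter = 2 + 5 + 8 + 10 + 5 + 25 + 39 = 94.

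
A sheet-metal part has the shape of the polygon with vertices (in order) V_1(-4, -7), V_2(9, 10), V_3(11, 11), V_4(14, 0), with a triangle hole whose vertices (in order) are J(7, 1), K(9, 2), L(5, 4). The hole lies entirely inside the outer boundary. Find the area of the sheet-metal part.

Outer boundary:
Σ = (23) + (-11) + (-154) + (-98) = -240
Area = |Σ|/2 = 120.
Hole:
Cross-terms: 5, 26, -23  ⇒  Σ = 8
Area = |Σ|/2 = 4.
Net area = 120 − 4 = 116.

116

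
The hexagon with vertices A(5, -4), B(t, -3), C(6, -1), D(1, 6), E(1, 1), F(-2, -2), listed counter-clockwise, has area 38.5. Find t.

8

Write out the shoelace sum; only the two edges meeting at B involve t:
2·Area = [(5·(-3) − t·(-4)) + (t·(-1) − 6·(-3))] + 50
       = 3·t + 53 = 77
⇒ t = 8.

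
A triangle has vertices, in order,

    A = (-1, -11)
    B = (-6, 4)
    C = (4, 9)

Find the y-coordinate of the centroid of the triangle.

2/3

Apply Gauss's area formula. First the cross-terms c_i = x_i·y_{i+1} − x_{i+1}·y_i:
  -70, -70, -35  ⇒  2A = -175, A = -87.5.
Then Σ (y_i + y_{i+1})·c_i = -350, so ȳ = -350 / (6·(-87.5)) = 2/3.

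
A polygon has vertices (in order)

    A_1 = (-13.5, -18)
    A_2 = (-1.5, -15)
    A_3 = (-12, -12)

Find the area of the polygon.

Cross-terms: 175.5, -162, 54  ⇒  Σ = 67.5
Area = |Σ|/2 = 33.75.

33.75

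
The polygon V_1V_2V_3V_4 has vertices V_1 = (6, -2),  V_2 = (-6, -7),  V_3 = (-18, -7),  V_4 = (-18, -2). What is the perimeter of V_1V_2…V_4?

54

|V_1V_2| = √((-12)² + (-5)²) = √169 = 13
|V_2V_3| = √((-12)² + (0)²) = √144 = 12
|V_3V_4| = √((0)² + (5)²) = √25 = 5
|V_4V_1| = √((24)² + (0)²) = √576 = 24
Perimeter = 13 + 12 + 5 + 24 = 54.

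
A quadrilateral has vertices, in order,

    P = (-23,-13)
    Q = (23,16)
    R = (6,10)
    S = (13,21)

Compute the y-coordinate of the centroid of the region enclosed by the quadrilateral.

1133/225

Apply the shoelace formula. First the cross-terms c_i = x_i·y_{i+1} − x_{i+1}·y_i:
  -69, 134, -4, 314  ⇒  2A = 375, A = 187.5.
Then Σ (y_i + y_{i+1})·c_i = 5665, so ȳ = 5665 / (6·187.5) = 1133/225.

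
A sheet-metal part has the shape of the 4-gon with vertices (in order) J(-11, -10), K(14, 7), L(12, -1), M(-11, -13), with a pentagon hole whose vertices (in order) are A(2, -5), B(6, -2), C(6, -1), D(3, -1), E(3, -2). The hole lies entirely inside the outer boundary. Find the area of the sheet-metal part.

Outer boundary:
Apply Gauss's area formula: 2A = Σ (x_i·y_{i+1} − x_{i+1}·y_i), indices taken mod 4.
J→K: (-11)(7) − (14)(-10) = 63
K→L: (14)(-1) − (12)(7) = -98
L→M: (12)(-13) − (-11)(-1) = -167
M→J: (-11)(-10) − (-11)(-13) = -33
Σ = -235
Area = |Σ|/2 = 117.5.
Hole:
Apply Gauss's area formula: 2A = Σ (x_i·y_{i+1} − x_{i+1}·y_i), indices taken mod 5.
Cross-terms: 26, 6, -3, -3, -11  ⇒  Σ = 15
Area = |Σ|/2 = 7.5.
Net area = 117.5 − 7.5 = 110.

110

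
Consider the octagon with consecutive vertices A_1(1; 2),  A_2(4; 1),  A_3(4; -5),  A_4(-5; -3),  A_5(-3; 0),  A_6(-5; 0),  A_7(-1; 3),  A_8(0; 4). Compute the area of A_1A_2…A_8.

50

Apply Gauss's area formula: 2A = Σ (x_i·y_{i+1} − x_{i+1}·y_i), indices taken mod 8.
Cross-terms: -7, -24, -37, -9, 0, -15, -4, -4  ⇒  Σ = -100
Area = |Σ|/2 = 50.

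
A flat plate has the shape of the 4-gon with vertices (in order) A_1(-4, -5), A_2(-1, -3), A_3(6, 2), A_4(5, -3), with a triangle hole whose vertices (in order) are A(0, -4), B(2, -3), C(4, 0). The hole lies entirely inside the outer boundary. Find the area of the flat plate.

19

Outer boundary:
Apply the surveyor's formula: 2A = Σ (x_i·y_{i+1} − x_{i+1}·y_i), indices taken mod 4.
Σ = (7) + (16) + (-28) + (-37) = -42
Area = |Σ|/2 = 21.
Hole:
Apply Gauss's area formula: 2A = Σ (x_i·y_{i+1} − x_{i+1}·y_i), indices taken mod 3.
A→B: (0)(-3) − (2)(-4) = 8
B→C: (2)(0) − (4)(-3) = 12
C→A: (4)(-4) − (0)(0) = -16
Σ = 4
Area = |Σ|/2 = 2.
Net area = 21 − 2 = 19.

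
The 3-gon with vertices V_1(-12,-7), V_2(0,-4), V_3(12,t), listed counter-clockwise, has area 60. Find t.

The doubled signed area Σ (x_i y_{i+1} − x_{i+1} y_i) is linear in t.
With t=0 it equals 12; the coefficient of t is 12 (from the two edges through V_3).
So 12·t + 12 = 2·60 = 120 ⇒ t = 9.

9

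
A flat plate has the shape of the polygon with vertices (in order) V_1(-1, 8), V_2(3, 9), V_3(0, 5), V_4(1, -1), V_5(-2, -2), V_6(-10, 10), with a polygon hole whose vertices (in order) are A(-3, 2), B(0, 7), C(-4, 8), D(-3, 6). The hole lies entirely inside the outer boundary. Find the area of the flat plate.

59

Outer boundary:
Apply Gauss's area formula: 2A = Σ (x_i·y_{i+1} − x_{i+1}·y_i), indices taken mod 6.
Σ = (-33) + (15) + (-5) + (-4) + (-40) + (-70) = -137
Area = |Σ|/2 = 68.5.
Hole:
Apply Gauss's area formula: 2A = Σ (x_i·y_{i+1} − x_{i+1}·y_i), indices taken mod 4.
Cross-terms: -21, 28, 0, 12  ⇒  Σ = 19
Area = |Σ|/2 = 9.5.
Net area = 68.5 − 9.5 = 59.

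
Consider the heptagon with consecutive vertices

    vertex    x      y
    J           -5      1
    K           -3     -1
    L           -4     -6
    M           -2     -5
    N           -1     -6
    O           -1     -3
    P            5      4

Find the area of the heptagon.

35

Apply the shoelace formula: 2A = Σ (x_i·y_{i+1} − x_{i+1}·y_i), indices taken mod 7.
Σ = (8) + (14) + (8) + (7) + (-3) + (11) + (25) = 70
Area = |Σ|/2 = 35.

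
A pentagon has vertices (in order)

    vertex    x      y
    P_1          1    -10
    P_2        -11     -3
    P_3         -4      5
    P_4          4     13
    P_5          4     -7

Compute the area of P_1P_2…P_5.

Apply the shoelace (surveyor's) formula: 2A = Σ (x_i·y_{i+1} − x_{i+1}·y_i), indices taken mod 5.
Cross-terms: -113, -67, -72, -80, -33  ⇒  Σ = -365
Area = |Σ|/2 = 182.5.

182.5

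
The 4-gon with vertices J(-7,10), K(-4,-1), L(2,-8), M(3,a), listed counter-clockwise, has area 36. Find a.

The doubled signed area Σ (x_i y_{i+1} − x_{i+1} y_i) is linear in a.
With a=0 it equals 135; the coefficient of a is 9 (from the two edges through M).
So 9·a + 135 = 2·36 = 72 ⇒ a = -7.

-7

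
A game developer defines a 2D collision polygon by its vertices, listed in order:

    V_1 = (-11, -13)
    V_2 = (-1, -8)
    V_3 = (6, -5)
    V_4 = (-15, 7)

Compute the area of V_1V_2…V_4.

Apply the shoelace (surveyor's) formula: 2A = Σ (x_i·y_{i+1} − x_{i+1}·y_i), indices taken mod 4.
Σ = (75) + (53) + (-33) + (272) = 367
Area = |Σ|/2 = 183.5.

183.5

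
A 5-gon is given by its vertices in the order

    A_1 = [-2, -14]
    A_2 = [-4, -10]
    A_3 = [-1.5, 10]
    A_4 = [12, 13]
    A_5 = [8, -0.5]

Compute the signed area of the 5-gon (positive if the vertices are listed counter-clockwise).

-226.75

Σ = (-36) + (-55) + (-139.5) + (-110) + (-113) = -453.5
Signed area = Σ/2 = -226.75 (negative ⇒ clockwise traversal).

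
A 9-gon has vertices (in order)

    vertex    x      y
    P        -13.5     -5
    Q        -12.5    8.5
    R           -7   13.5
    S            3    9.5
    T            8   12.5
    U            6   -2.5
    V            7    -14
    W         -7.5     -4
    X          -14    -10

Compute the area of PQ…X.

Cross-terms: -177.25, -109.25, -107, -38.5, -95, -66.5, -133, 19, -65  ⇒  Σ = -772.5
Area = |Σ|/2 = 386.25.

386.25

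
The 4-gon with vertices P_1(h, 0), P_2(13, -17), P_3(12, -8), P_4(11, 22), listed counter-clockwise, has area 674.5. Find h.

The doubled signed area Σ (x_i y_{i+1} − x_{i+1} y_i) is linear in h.
With h=0 it equals 452; the coefficient of h is -39 (from the two edges through P_1).
So -39·h + 452 = 2·674.5 = 1349 ⇒ h = -23.

-23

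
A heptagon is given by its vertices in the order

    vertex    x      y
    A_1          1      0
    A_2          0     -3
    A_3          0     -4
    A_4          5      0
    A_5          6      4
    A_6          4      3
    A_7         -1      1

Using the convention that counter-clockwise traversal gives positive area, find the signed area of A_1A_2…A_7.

A_1→A_2: (1)(-3) − (0)(0) = -3
A_2→A_3: (0)(-4) − (0)(-3) = 0
A_3→A_4: (0)(0) − (5)(-4) = 20
A_4→A_5: (5)(4) − (6)(0) = 20
A_5→A_6: (6)(3) − (4)(4) = 2
A_6→A_7: (4)(1) − (-1)(3) = 7
A_7→A_1: (-1)(0) − (1)(1) = -1
Σ = 45
Signed area = Σ/2 = 22.5 (positive ⇒ counter-clockwise traversal).

22.5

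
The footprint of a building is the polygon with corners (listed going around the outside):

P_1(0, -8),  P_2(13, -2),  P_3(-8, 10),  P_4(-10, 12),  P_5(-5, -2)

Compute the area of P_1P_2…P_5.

171

Σ = (104) + (114) + (4) + (80) + (40) = 342
Area = |Σ|/2 = 171.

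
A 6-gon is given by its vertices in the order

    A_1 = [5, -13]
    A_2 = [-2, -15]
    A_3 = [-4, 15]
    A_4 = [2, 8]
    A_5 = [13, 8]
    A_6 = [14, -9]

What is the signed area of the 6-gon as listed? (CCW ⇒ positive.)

Apply the shoelace formula: 2A = Σ (x_i·y_{i+1} − x_{i+1}·y_i), indices taken mod 6.
Σ = (-101) + (-90) + (-62) + (-88) + (-229) + (-137) = -707
Signed area = Σ/2 = -353.5 (negative ⇒ clockwise traversal).

-353.5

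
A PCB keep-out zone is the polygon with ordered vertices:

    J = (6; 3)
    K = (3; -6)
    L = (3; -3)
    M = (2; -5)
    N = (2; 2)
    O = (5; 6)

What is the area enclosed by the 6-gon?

Apply the shoelace formula: 2A = Σ (x_i·y_{i+1} − x_{i+1}·y_i), indices taken mod 6.
Cross-terms: -45, 9, -9, 14, 2, -21  ⇒  Σ = -50
Area = |Σ|/2 = 25.

25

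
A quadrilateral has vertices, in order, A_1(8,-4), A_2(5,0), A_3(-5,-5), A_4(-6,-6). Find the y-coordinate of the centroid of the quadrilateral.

Apply the shoelace (surveyor's) formula. First the cross-terms c_i = x_i·y_{i+1} − x_{i+1}·y_i:
  20, -25, 0, 72  ⇒  2A = 67, A = 33.5.
Then Σ (y_i + y_{i+1})·c_i = -675, so ȳ = -675 / (6·33.5) = -225/67.

-225/67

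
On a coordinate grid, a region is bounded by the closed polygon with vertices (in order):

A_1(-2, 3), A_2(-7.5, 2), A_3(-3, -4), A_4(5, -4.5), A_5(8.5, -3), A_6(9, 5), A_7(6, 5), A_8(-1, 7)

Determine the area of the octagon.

126.875

Apply the shoelace formula: 2A = Σ (x_i·y_{i+1} − x_{i+1}·y_i), indices taken mod 8.
A_1→A_2: (-2)(2) − (-7.5)(3) = 18.5
A_2→A_3: (-7.5)(-4) − (-3)(2) = 36
A_3→A_4: (-3)(-4.5) − (5)(-4) = 33.5
A_4→A_5: (5)(-3) − (8.5)(-4.5) = 23.25
A_5→A_6: (8.5)(5) − (9)(-3) = 69.5
A_6→A_7: (9)(5) − (6)(5) = 15
A_7→A_8: (6)(7) − (-1)(5) = 47
A_8→A_1: (-1)(3) − (-2)(7) = 11
Σ = 253.75
Area = |Σ|/2 = 126.875.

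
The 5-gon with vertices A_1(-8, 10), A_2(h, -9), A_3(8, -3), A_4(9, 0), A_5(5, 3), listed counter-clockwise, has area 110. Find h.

4

Write out the shoelace sum; only the two edges meeting at A_2 involve h:
2·Area = [((-8)·(-9) − h·10) + (h·(-3) − 8·(-9))] + 128
       = -13·h + 272 = 220
⇒ h = 4.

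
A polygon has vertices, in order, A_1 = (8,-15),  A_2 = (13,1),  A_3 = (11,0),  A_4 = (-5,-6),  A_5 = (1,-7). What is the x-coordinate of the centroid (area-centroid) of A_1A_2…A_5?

Apply the shoelace formula. First the cross-terms c_i = x_i·y_{i+1} − x_{i+1}·y_i:
  203, -11, -66, 41, 41  ⇒  2A = 208, A = 104.
Then Σ (x_i + x_{i+1})·c_i = 3808, so x̄ = 3808 / (6·104) = 238/39.

238/39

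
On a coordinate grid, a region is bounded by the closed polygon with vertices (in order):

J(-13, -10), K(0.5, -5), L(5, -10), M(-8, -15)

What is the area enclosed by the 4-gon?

Σ = (70) + (20) + (-155) + (-115) = -180
Area = |Σ|/2 = 90.

90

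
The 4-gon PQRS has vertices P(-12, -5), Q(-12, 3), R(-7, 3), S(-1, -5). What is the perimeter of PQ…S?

|PQ| = √((0)² + (8)²) = √64 = 8
|QR| = √((5)² + (0)²) = √25 = 5
|RS| = √((6)² + (-8)²) = √100 = 10
|SP| = √((-11)² + (0)²) = √121 = 11
Perimeter = 8 + 5 + 10 + 11 = 34.

34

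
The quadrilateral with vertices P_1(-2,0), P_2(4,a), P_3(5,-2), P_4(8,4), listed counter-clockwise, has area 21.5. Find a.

Write out the shoelace sum; only the two edges meeting at P_2 involve a:
2·Area = [((-2)·a − 4·0) + (4·(-2) − 5·a)] + 44
       = -7·a + 36 = 43
⇒ a = -1.

-1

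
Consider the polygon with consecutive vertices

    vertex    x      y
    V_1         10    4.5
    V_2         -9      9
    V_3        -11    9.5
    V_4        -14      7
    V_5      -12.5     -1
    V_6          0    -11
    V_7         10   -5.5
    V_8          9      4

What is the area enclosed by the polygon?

Apply the shoelace (surveyor's) formula: 2A = Σ (x_i·y_{i+1} − x_{i+1}·y_i), indices taken mod 8.
V_1→V_2: (10)(9) − (-9)(4.5) = 130.5
V_2→V_3: (-9)(9.5) − (-11)(9) = 13.5
V_3→V_4: (-11)(7) − (-14)(9.5) = 56
V_4→V_5: (-14)(-1) − (-12.5)(7) = 101.5
V_5→V_6: (-12.5)(-11) − (0)(-1) = 137.5
V_6→V_7: (0)(-5.5) − (10)(-11) = 110
V_7→V_8: (10)(4) − (9)(-5.5) = 89.5
V_8→V_1: (9)(4.5) − (10)(4) = 0.5
Σ = 639
Area = |Σ|/2 = 319.5.

319.5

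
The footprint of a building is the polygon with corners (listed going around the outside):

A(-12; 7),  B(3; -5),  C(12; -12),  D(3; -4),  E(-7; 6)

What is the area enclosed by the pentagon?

Apply Gauss's area formula: 2A = Σ (x_i·y_{i+1} − x_{i+1}·y_i), indices taken mod 5.
Σ = (39) + (24) + (-12) + (-10) + (23) = 64
Area = |Σ|/2 = 32.

32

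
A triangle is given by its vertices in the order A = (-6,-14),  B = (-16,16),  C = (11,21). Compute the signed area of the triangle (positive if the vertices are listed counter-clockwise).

-430

Apply the shoelace formula: 2A = Σ (x_i·y_{i+1} − x_{i+1}·y_i), indices taken mod 3.
A→B: (-6)(16) − (-16)(-14) = -320
B→C: (-16)(21) − (11)(16) = -512
C→A: (11)(-14) − (-6)(21) = -28
Σ = -860
Signed area = Σ/2 = -430 (negative ⇒ clockwise traversal).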